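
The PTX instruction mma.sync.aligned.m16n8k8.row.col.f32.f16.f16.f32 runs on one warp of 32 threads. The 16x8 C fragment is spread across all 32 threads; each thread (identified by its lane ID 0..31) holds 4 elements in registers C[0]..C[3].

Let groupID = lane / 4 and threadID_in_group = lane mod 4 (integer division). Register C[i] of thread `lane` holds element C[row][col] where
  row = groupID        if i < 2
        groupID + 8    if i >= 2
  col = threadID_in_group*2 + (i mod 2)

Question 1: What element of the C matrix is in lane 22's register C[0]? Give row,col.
5,4

lane 22: gr=5 (22/4), th=2 (22%4)
i=0: r=5+0=5, c=2*2+0=4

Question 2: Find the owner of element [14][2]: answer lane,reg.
25,2

r=14⇒gr=6,Rb=1  c=2⇒th=1,odd=0
L=6*4+1=25  i=1*2+0=2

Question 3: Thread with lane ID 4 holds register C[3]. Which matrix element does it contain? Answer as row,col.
9,1

lane 4->4/4=1, 4 mod 4=0
i=3  r:1+8->9  c:2·0+1->1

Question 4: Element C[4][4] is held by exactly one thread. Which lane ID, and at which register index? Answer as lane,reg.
18,0

r=4⇒gr=4,Rb=0  c=4⇒th=2,odd=0
L=4*4+2=18  i=0*2+0=0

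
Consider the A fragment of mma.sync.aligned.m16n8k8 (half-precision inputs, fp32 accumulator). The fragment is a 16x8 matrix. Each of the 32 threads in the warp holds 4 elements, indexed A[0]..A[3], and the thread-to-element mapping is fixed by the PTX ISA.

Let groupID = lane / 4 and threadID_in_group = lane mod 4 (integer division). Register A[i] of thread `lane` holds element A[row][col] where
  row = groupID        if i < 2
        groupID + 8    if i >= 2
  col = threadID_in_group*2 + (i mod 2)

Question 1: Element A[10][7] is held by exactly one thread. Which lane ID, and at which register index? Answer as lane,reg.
11,3

r=10->g=2,rb=1  c=7->t=3,b0=1
L=2*4+3=11  i=1*2+1=3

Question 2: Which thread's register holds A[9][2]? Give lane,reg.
r: 9->gid=1,r8=1  c: 2->tid=1,i&1=0
L=1*4+1=5  i=1*2+0=2

5,2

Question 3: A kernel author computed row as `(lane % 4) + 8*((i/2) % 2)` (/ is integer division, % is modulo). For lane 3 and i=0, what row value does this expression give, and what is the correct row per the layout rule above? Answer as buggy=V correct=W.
buggy=3 correct=0

`(lane % 4) + 8*((i/2) % 2)`[3,0]->3
L=3->g=3>>2=0, t=3&3=3
[0]->row 0+0=0  col 3·2+0=6
row: 3 vs 0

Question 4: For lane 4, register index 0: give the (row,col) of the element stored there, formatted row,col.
1,0

4: g=1,t=0
[0] (1+0,0*2+0) = (1,0)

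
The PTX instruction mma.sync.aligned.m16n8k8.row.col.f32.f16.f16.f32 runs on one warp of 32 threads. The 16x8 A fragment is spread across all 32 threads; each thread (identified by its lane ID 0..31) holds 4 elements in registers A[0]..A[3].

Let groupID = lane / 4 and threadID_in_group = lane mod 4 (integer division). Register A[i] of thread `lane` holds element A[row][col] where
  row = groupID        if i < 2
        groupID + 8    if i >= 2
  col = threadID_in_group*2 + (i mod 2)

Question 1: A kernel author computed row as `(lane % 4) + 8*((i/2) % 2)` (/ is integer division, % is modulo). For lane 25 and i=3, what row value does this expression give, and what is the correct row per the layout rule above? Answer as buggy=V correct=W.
`(lane % 4) + 8*((i/2) % 2)`[25,3]->9
lane 25: gid=6 (25/4), tid=1 (25%4)
i=3: r=6+8=14, c=1*2+1=3
row: 9 vs 14

buggy=9 correct=14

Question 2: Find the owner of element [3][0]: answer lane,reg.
r:3=>grp=3,rB=0  c:0=>tig=0,lo=0
L=3*4+0=12  i=0*2+0=0

12,0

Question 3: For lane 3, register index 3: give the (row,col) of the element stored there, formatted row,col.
8,7

lane 3->3/4=0, 3 mod 4=3
i=3  r:0+8->8  c:2·3+1->7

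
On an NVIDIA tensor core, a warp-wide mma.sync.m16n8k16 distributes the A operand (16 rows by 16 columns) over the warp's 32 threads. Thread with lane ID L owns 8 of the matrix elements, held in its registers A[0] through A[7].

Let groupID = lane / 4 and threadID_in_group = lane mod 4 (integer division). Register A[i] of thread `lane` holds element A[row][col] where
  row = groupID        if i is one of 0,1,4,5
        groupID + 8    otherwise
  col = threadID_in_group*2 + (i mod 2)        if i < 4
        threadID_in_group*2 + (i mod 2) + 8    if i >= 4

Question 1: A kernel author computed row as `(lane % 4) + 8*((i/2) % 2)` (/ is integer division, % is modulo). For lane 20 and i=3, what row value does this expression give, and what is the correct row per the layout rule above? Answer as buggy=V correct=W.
`(lane % 4) + 8*((i/2) % 2)`[20,3]→8
20: G=5,T=0
[3] (5+8,0*2+1+0) = (13,1)
row: 8 vs 13

buggy=8 correct=13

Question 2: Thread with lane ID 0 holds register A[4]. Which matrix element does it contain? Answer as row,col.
0: gid=0,tid=0
[4] (0+0,0*2+0+8) = (0,8)

0,8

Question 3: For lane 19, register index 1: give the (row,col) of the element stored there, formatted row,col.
4,7

lane 19: grp=4 (19/4), tig=3 (19%4)
i=1: r=4+0=4, c=3*2+1+0=7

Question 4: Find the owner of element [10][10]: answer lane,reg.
r:10=>grp=2,rB=1  c:10=>cB=1,tig=1,lo=0
L=2*4+1=9  i=1*4+1*2+0=6

9,6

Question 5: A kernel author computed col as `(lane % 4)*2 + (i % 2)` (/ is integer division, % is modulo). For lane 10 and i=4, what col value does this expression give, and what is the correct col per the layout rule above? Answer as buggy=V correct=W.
buggy=4 correct=12

`(lane % 4)*2 + (i % 2)`[10,4]->4
lane 10->10/4=2, 10 mod 4=2
i=4  r:2+0->2  c:2·2+0+8->12
col: 4 vs 12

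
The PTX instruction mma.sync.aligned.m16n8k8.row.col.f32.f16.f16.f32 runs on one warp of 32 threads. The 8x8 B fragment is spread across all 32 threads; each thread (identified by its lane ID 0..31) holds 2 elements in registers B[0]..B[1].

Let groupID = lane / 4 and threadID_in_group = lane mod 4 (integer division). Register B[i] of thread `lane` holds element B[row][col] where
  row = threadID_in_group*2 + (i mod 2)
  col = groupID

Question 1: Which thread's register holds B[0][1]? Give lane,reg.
c=1->g=1  r=0->t=0,b0=0
L=1*4+0=4  i=0=0

4,0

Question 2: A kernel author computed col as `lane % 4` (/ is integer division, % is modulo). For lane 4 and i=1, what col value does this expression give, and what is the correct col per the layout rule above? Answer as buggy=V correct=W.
`lane % 4`[4,1]=>0
L=4=>grp=4>>2=1, tig=4&3=0
[1]=>row 0·2+1=1  col grp=1
col: 0 vs 1

buggy=0 correct=1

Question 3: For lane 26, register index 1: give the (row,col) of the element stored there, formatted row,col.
26: g=6,t=2
[1] (2*2+1,6) = (5,6)

5,6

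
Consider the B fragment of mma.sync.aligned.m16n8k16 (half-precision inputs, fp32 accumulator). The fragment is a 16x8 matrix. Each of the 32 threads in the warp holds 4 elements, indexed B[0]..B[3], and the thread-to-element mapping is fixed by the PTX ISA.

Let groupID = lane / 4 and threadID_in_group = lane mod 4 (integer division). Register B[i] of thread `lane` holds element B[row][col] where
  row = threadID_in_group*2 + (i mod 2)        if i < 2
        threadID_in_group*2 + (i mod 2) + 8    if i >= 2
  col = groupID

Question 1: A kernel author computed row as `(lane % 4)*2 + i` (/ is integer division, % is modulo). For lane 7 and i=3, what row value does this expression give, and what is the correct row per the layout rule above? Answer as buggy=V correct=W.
buggy=9 correct=15

`(lane % 4)*2 + i`[7,3]->9
L=7->g=7>>2=1, t=7&3=3
[3]->row 3·2+1+8=15  col g=1
row: 9 vs 15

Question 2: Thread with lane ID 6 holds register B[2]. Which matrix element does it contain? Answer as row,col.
12,1

L=6->g=6>>2=1, t=6&3=2
[2]->row 2·2+0+8=12  col g=1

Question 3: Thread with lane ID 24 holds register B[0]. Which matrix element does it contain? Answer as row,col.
0,6

lane 24: gid=6 (24/4), tid=0 (24%4)
i=0: r=0*2+0+0=0, c=gid=6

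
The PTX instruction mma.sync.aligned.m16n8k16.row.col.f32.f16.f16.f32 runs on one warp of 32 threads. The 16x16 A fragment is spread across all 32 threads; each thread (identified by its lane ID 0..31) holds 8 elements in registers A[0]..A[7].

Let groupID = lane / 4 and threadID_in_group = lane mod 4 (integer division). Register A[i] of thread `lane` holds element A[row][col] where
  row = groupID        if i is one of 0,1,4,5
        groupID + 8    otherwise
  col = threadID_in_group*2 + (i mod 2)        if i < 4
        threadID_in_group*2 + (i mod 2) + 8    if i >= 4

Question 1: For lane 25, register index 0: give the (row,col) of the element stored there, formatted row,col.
6,2

lane 25: grp=6 (25/4), tig=1 (25%4)
i=0: r=6+0=6, c=1*2+0+0=2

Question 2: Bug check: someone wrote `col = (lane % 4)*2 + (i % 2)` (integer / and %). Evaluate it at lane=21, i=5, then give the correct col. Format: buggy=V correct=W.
buggy=3 correct=11

`(lane % 4)*2 + (i % 2)`[21,5]->3
L=21->g=21>>2=5, t=21&3=1
[5]->row 5+0=5  col 1·2+1+8=11
col: 3 vs 11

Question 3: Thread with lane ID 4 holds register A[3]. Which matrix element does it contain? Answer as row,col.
4: gid=1,tid=0
[3] (1+8,0*2+1+0) = (9,1)

9,1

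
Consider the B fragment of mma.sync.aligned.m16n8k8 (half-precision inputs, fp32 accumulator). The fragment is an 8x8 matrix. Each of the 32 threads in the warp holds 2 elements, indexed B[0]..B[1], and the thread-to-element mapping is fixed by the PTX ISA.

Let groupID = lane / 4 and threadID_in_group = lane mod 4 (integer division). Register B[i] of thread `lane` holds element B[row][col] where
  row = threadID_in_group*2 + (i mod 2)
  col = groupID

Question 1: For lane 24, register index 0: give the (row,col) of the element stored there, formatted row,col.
0,6

24: g=6,t=0
[0] (0*2+0,6) = (0,6)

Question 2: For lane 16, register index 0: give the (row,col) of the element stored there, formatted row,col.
lane 16⇒16/4=4, 16 mod 4=0
i=0  r:2·0+0⇒0  c:4

0,4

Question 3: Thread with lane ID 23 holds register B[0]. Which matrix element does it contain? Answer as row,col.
6,5

23: gr=5,th=3
[0] (3*2+0,5) = (6,5)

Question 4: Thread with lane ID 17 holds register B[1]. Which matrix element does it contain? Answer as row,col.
lane 17⇒17/4=4, 17 mod 4=1
i=1  r:2·1+1⇒3  c:4

3,4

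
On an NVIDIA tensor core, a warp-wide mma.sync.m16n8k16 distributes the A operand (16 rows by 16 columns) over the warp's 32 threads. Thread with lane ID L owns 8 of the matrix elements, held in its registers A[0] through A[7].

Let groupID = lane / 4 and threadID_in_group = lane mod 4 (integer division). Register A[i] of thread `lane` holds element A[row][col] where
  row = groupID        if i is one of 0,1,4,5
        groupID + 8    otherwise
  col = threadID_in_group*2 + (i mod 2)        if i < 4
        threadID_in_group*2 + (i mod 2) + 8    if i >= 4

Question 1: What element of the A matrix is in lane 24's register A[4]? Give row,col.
6,8

lane 24→24/4=6, 24 mod 4=0
i=4  r:6+0→6  c:2·0+0+8→8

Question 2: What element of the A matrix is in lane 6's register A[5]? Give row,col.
1,13

6: g=1,t=2
[5] (1+0,2*2+1+8) = (1,13)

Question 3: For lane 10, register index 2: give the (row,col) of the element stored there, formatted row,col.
10,4

lane 10⇒10/4=2, 10 mod 4=2
i=2  r:2+8⇒10  c:2·2+0+0⇒4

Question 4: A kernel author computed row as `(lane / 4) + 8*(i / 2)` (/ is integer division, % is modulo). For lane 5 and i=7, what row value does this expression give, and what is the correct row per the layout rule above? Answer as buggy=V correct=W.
buggy=25 correct=9

`(lane / 4) + 8*(i / 2)`[5,7]->25
L=5->gid=5>>2=1, tid=5&3=1
[7]->row 1+8=9  col 1·2+1+8=11
row: 25 vs 9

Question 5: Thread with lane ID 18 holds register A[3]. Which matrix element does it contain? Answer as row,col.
lane 18: grp=4 (18/4), tig=2 (18%4)
i=3: r=4+8=12, c=2*2+1+0=5

12,5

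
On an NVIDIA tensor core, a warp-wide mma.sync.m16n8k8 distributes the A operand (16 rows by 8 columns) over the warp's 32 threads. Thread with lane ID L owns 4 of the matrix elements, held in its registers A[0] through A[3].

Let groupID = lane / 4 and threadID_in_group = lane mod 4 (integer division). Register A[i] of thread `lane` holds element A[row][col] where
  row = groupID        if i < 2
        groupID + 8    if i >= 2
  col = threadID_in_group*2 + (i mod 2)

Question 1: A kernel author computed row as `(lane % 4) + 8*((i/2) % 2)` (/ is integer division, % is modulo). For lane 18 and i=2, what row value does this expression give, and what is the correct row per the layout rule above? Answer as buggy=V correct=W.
`(lane % 4) + 8*((i/2) % 2)`[18,2]=>10
lane 18=>18/4=4, 18 mod 4=2
i=2  r:4+8=>12  c:2·2+0=>4
row: 10 vs 12

buggy=10 correct=12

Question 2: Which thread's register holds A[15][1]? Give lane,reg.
r: 15->gid=7,r8=1  c: 1->tid=0,i&1=1
L=7*4+0=28  i=1*2+1=3

28,3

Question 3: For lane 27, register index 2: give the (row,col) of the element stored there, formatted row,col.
lane 27⇒27/4=6, 27 mod 4=3
i=2  r:6+8⇒14  c:2·3+0⇒6

14,6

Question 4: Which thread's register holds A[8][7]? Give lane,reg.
3,3

r:8=>grp=0,rB=1  c:7=>tig=3,lo=1
L=0*4+3=3  i=1*2+1=3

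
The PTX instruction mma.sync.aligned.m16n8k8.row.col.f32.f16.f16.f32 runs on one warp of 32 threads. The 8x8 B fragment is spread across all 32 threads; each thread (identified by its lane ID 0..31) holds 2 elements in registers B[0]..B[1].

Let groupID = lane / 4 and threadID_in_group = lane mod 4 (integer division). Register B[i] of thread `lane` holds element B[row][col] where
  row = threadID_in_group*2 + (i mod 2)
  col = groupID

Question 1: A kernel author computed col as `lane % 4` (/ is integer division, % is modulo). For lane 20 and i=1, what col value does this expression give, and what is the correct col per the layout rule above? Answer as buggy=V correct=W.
buggy=0 correct=5

`lane % 4`[20,1]⇒0
20: gr=5,th=0
[1] (0*2+1,5) = (1,5)
col: 0 vs 5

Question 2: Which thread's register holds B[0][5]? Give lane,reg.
c=5⇒gr=5  r=0⇒th=0,odd=0
L=5*4+0=20  i=0=0

20,0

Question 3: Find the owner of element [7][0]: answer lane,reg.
c=0⇒gr=0  r=7⇒th=3,odd=1
L=0*4+3=3  i=1=1

3,1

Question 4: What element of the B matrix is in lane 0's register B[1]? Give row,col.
1,0

lane 0->0/4=0, 0 mod 4=0
i=1  r:2·0+1->1  c:0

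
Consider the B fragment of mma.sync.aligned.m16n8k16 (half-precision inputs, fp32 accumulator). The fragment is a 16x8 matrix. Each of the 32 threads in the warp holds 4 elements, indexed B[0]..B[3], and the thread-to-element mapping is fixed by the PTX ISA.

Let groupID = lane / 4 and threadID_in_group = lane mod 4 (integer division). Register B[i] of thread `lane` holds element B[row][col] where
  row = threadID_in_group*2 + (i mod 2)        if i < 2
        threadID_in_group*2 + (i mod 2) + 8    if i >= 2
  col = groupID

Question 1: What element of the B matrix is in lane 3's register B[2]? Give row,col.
14,0

lane 3: g=0 (3/4), t=3 (3%4)
i=2: r=3*2+0+8=14, c=g=0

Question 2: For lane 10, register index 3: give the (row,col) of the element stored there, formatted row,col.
10: gid=2,tid=2
[3] (2*2+1+8,2) = (13,2)

13,2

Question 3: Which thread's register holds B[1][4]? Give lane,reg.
c=4→G=4  r=1→rhi=0,T=0,p=1
L=4*4+0=16  i=0*2+1=1

16,1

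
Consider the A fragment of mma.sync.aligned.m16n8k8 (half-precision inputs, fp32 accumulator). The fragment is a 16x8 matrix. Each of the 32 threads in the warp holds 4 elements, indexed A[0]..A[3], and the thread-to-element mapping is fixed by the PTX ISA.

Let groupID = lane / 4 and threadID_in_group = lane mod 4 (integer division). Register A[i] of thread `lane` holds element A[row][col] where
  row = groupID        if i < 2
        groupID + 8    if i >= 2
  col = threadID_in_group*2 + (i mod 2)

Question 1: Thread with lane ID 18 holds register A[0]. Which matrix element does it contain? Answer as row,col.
4,4

L=18=>grp=18>>2=4, tig=18&3=2
[0]=>row 4+0=4  col 2·2+0=4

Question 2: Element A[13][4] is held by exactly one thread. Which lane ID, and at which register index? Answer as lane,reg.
r=13⇒gr=5,Rb=1  c=4⇒th=2,odd=0
L=5*4+2=22  i=1*2+0=2

22,2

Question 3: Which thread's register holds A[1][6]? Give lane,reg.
7,0

r:1=>grp=1,rB=0  c:6=>tig=3,lo=0
L=1*4+3=7  i=0*2+0=0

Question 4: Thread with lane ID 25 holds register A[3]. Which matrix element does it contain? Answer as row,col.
14,3

25: G=6,T=1
[3] (6+8,1*2+1) = (14,3)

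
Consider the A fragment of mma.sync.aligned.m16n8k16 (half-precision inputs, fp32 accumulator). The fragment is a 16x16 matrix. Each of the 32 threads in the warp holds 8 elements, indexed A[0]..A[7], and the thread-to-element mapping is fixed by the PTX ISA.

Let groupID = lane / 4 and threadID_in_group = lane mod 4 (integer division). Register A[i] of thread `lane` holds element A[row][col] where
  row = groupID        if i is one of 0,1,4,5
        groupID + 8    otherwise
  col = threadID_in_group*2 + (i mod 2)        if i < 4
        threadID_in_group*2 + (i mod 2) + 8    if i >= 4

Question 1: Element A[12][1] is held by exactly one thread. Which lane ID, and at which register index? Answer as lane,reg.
r:12=>grp=4,rB=1  c:1=>cB=0,tig=0,lo=1
L=4*4+0=16  i=0*4+1*2+1=3

16,3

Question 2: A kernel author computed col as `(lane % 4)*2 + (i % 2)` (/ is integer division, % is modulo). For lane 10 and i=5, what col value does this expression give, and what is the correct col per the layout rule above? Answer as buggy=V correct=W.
buggy=5 correct=13

`(lane % 4)*2 + (i % 2)`[10,5]⇒5
L=10⇒gr=10>>2=2, th=10&3=2
[5]⇒row 2+0=2  col 2·2+1+8=13
col: 5 vs 13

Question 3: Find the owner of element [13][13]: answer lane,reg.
22,7

r: 13->gid=5,r8=1  c: 13->c8=1,tid=2,i&1=1
L=5*4+2=22  i=1*4+1*2+1=7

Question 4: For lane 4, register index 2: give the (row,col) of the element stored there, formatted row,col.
9,0

lane 4: gr=1 (4/4), th=0 (4%4)
i=2: r=1+8=9, c=0*2+0+0=0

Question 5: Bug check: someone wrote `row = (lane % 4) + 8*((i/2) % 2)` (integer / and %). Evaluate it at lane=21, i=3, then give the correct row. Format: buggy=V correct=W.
`(lane % 4) + 8*((i/2) % 2)`[21,3]=>9
lane 21=>21/4=5, 21 mod 4=1
i=3  r:5+8=>13  c:2·1+1+0=>3
row: 9 vs 13

buggy=9 correct=13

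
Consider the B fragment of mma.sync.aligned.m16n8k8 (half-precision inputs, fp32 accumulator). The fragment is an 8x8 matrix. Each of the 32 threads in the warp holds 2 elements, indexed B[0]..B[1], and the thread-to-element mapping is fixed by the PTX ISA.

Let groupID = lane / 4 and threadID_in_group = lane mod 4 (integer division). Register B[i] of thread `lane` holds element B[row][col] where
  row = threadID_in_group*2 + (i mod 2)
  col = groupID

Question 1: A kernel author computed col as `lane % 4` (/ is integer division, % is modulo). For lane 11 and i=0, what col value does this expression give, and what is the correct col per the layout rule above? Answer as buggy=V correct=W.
buggy=3 correct=2

`lane % 4`[11,0]->3
lane 11: gid=2 (11/4), tid=3 (11%4)
i=0: r=3*2+0=6, c=gid=2
col: 3 vs 2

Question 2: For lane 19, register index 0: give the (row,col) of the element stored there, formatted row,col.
6,4

L=19->gid=19>>2=4, tid=19&3=3
[0]->row 3·2+0=6  col gid=4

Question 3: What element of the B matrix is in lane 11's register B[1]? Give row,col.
lane 11=>11/4=2, 11 mod 4=3
i=1  r:2·3+1=>7  c:2

7,2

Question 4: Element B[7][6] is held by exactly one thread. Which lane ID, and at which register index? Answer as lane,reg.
27,1

c: 6->gid=6  r: 7->tid=3,i&1=1
L=6*4+3=27  i=1=1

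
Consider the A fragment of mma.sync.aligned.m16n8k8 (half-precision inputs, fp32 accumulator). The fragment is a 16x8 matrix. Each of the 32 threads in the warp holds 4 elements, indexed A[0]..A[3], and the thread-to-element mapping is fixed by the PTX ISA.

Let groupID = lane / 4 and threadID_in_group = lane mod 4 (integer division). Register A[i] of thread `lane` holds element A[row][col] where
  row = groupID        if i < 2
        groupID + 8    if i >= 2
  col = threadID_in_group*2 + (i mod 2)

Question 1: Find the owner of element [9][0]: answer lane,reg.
4,2

r=9→G=1,rhi=1  c=0→T=0,p=0
L=1*4+0=4  i=1*2+0=2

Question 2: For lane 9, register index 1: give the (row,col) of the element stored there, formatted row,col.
2,3

lane 9: G=2 (9/4), T=1 (9%4)
i=1: r=2+0=2, c=1*2+1=3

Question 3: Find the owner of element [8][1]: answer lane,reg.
0,3

r=8→G=0,rhi=1  c=1→T=0,p=1
L=0*4+0=0  i=1*2+1=3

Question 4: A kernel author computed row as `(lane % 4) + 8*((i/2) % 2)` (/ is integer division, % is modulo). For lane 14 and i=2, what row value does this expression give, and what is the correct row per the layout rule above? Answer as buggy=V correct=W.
`(lane % 4) + 8*((i/2) % 2)`[14,2]->10
lane 14: gid=3 (14/4), tid=2 (14%4)
i=2: r=3+8=11, c=2*2+0=4
row: 10 vs 11

buggy=10 correct=11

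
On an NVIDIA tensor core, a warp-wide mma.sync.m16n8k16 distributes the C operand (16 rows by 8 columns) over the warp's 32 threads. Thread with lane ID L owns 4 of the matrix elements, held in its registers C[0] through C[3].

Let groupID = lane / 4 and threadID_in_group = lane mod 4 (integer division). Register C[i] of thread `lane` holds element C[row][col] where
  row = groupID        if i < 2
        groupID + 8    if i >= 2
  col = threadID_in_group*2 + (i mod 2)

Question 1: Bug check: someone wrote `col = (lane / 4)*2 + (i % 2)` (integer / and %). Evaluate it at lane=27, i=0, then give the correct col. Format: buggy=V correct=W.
`(lane / 4)*2 + (i % 2)`[27,0]=>12
27: grp=6,tig=3
[0] (6+0,3*2+0) = (6,6)
col: 12 vs 6

buggy=12 correct=6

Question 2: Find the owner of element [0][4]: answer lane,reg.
2,0

r=0→G=0,rhi=0  c=4→T=2,p=0
L=0*4+2=2  i=0*2+0=0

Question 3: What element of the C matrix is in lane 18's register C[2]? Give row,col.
12,4

lane 18→18/4=4, 18 mod 4=2
i=2  r:4+8→12  c:2·2+0→4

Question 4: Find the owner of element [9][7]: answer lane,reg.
7,3

r:9=>grp=1,rB=1  c:7=>tig=3,lo=1
L=1*4+3=7  i=1*2+1=3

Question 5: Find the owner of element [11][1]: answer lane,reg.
r:11=>grp=3,rB=1  c:1=>tig=0,lo=1
L=3*4+0=12  i=1*2+1=3

12,3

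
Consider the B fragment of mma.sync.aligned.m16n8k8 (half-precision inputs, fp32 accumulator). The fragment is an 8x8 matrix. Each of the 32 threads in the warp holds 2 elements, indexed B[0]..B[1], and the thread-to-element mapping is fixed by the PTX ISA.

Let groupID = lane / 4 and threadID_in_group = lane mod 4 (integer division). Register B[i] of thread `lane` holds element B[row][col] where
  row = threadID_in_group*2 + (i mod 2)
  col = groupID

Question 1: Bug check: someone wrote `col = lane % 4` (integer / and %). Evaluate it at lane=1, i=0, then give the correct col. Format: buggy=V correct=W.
`lane % 4`[1,0]->1
1: g=0,t=1
[0] (1*2+0,0) = (2,0)
col: 1 vs 0

buggy=1 correct=0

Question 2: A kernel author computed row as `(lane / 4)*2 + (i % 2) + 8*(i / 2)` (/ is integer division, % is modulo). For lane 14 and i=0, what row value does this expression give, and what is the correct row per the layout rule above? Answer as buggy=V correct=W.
buggy=6 correct=4

`(lane / 4)*2 + (i % 2) + 8*(i / 2)`[14,0]->6
lane 14->14/4=3, 14 mod 4=2
i=0  r:2·2+0->4  c:3
row: 6 vs 4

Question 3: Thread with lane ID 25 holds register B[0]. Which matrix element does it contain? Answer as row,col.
2,6

L=25→G=25>>2=6, T=25&3=1
[0]→row 1·2+0=2  col G=6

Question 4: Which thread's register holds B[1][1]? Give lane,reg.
4,1

c: 1->gid=1  r: 1->tid=0,i&1=1
L=1*4+0=4  i=1=1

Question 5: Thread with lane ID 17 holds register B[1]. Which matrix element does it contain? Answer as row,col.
3,4

lane 17: G=4 (17/4), T=1 (17%4)
i=1: r=1*2+1=3, c=G=4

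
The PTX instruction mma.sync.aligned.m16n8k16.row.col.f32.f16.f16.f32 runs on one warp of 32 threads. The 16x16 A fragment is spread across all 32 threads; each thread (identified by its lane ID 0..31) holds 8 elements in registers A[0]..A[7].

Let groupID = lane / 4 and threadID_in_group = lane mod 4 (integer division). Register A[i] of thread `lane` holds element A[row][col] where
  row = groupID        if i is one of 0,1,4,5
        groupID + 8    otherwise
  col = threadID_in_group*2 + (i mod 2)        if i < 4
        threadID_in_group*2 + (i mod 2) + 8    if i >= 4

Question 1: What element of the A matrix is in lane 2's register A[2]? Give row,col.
8,4

L=2->gid=2>>2=0, tid=2&3=2
[2]->row 0+8=8  col 2·2+0+0=4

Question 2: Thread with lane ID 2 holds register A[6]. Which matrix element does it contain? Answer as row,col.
8,12

lane 2: G=0 (2/4), T=2 (2%4)
i=6: r=0+8=8, c=2*2+0+8=12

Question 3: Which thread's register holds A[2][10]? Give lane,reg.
r: 2->gid=2,r8=0  c: 10->c8=1,tid=1,i&1=0
L=2*4+1=9  i=1*4+0*2+0=4

9,4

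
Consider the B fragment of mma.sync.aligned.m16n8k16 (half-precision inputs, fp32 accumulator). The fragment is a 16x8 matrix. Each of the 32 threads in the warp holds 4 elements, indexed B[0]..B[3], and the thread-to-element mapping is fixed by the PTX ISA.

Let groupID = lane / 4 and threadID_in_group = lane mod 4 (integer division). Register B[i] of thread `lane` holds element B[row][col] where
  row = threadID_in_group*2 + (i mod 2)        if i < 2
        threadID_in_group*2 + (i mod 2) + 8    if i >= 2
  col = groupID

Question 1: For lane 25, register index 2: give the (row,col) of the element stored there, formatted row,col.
10,6

L=25->g=25>>2=6, t=25&3=1
[2]->row 1·2+0+8=10  col g=6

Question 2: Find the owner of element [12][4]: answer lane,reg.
18,2

c=4→G=4  r=12→rhi=1,T=2,p=0
L=4*4+2=18  i=1*2+0=2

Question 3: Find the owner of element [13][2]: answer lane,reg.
10,3

c:2=>grp=2  r:13=>rB=1,tig=2,lo=1
L=2*4+2=10  i=1*2+1=3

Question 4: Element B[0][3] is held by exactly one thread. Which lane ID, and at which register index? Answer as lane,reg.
12,0

c=3→G=3  r=0→rhi=0,T=0,p=0
L=3*4+0=12  i=0*2+0=0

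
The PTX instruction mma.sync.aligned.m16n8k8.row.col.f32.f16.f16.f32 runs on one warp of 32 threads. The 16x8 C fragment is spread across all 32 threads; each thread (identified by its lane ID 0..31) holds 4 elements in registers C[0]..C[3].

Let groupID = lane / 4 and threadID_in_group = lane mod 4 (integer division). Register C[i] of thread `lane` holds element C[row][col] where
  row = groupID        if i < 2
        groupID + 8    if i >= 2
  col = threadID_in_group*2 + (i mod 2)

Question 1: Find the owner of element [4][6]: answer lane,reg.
r: 4->gid=4,r8=0  c: 6->tid=3,i&1=0
L=4*4+3=19  i=0*2+0=0

19,0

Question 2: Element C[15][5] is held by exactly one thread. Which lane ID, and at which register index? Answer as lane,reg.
r=15->g=7,rb=1  c=5->t=2,b0=1
L=7*4+2=30  i=1*2+1=3

30,3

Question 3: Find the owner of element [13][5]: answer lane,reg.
22,3

r: 13->gid=5,r8=1  c: 5->tid=2,i&1=1
L=5*4+2=22  i=1*2+1=3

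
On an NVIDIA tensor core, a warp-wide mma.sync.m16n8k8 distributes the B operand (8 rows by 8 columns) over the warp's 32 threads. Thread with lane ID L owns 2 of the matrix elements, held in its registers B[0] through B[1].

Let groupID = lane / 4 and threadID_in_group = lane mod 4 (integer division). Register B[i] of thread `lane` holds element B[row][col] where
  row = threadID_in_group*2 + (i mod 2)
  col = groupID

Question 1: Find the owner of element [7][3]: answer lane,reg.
15,1

c:3=>grp=3  r:7=>tig=3,lo=1
L=3*4+3=15  i=1=1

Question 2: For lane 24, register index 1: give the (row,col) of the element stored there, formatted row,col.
1,6

L=24=>grp=24>>2=6, tig=24&3=0
[1]=>row 0·2+1=1  col grp=6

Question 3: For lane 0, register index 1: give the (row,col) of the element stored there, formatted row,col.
1,0

lane 0⇒0/4=0, 0 mod 4=0
i=1  r:2·0+1⇒1  c:0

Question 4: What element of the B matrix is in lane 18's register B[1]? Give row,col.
lane 18: g=4 (18/4), t=2 (18%4)
i=1: r=2*2+1=5, c=g=4

5,4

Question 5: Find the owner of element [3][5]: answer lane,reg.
c=5⇒gr=5  r=3⇒th=1,odd=1
L=5*4+1=21  i=1=1

21,1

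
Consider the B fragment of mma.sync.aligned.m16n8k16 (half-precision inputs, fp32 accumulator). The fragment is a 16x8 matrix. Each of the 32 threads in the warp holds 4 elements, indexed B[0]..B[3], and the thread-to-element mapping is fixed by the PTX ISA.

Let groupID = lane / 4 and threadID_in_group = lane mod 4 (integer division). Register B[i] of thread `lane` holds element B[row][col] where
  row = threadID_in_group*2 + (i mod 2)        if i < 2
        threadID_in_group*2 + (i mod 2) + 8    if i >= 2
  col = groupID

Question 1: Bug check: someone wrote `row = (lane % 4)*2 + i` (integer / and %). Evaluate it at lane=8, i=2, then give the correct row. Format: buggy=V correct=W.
`(lane % 4)*2 + i`[8,2]⇒2
L=8⇒gr=8>>2=2, th=8&3=0
[2]⇒row 0·2+0+8=8  col gr=2
row: 2 vs 8

buggy=2 correct=8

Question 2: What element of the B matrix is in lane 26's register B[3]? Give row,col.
lane 26: g=6 (26/4), t=2 (26%4)
i=3: r=2*2+1+8=13, c=g=6

13,6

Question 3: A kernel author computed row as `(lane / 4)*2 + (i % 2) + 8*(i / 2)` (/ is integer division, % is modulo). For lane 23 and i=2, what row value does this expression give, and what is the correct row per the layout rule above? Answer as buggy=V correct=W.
`(lane / 4)*2 + (i % 2) + 8*(i / 2)`[23,2]->18
lane 23->23/4=5, 23 mod 4=3
i=2  r:2·3+0+8->14  c:5
row: 18 vs 14

buggy=18 correct=14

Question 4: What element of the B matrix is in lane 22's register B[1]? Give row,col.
5,5

L=22->g=22>>2=5, t=22&3=2
[1]->row 2·2+1+0=5  col g=5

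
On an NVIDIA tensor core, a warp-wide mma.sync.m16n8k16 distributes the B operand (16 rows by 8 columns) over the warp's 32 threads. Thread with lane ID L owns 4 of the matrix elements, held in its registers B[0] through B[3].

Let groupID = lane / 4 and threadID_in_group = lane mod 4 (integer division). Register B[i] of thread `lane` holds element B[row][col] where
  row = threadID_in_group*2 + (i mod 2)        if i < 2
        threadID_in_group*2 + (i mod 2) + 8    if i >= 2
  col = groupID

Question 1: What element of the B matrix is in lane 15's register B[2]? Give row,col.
14,3

L=15=>grp=15>>2=3, tig=15&3=3
[2]=>row 3·2+0+8=14  col grp=3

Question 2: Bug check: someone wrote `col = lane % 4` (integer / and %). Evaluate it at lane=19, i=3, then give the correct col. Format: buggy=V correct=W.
buggy=3 correct=4

`lane % 4`[19,3]->3
lane 19->19/4=4, 19 mod 4=3
i=3  r:2·3+1+8->15  c:4
col: 3 vs 4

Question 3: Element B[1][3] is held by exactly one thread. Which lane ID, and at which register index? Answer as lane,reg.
12,1

c:3=>grp=3  r:1=>rB=0,tig=0,lo=1
L=3*4+0=12  i=0*2+1=1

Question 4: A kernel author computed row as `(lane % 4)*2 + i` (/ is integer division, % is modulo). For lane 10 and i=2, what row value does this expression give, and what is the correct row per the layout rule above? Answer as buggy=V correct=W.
buggy=6 correct=12

`(lane % 4)*2 + i`[10,2]->6
10: g=2,t=2
[2] (2*2+0+8,2) = (12,2)
row: 6 vs 12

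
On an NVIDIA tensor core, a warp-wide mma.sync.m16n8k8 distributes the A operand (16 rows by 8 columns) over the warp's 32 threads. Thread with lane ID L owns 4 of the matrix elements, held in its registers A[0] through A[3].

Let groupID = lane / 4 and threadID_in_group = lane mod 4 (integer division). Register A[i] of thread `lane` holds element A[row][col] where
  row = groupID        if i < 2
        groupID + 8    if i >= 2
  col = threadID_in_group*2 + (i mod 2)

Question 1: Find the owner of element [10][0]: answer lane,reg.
8,2

r=10→G=2,rhi=1  c=0→T=0,p=0
L=2*4+0=8  i=1*2+0=2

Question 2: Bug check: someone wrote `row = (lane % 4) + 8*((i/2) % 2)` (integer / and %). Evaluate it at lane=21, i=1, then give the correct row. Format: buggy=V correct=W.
buggy=1 correct=5

`(lane % 4) + 8*((i/2) % 2)`[21,1]→1
21: G=5,T=1
[1] (5+0,1*2+1) = (5,3)
row: 1 vs 5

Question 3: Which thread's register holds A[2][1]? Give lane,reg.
r=2⇒gr=2,Rb=0  c=1⇒th=0,odd=1
L=2*4+0=8  i=0*2+1=1

8,1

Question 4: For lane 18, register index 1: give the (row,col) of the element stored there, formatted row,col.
lane 18=>18/4=4, 18 mod 4=2
i=1  r:4+0=>4  c:2·2+1=>5

4,5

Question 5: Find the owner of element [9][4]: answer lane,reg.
r=9⇒gr=1,Rb=1  c=4⇒th=2,odd=0
L=1*4+2=6  i=1*2+0=2

6,2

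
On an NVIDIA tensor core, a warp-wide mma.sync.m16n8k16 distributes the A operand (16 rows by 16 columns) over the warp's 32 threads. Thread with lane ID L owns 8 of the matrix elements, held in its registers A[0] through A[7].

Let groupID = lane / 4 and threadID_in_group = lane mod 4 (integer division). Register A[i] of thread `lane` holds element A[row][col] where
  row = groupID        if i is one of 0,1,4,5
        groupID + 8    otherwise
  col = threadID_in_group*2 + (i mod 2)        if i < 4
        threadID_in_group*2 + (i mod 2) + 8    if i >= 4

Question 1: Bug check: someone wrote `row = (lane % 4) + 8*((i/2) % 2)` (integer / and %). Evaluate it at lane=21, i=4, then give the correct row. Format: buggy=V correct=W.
buggy=1 correct=5

`(lane % 4) + 8*((i/2) % 2)`[21,4]→1
lane 21→21/4=5, 21 mod 4=1
i=4  r:5+0→5  c:2·1+0+8→10
row: 1 vs 5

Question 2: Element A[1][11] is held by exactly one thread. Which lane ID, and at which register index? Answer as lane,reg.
5,5

r=1->g=1,rb=0  c=11->cb=1,t=1,b0=1
L=1*4+1=5  i=1*4+0*2+1=5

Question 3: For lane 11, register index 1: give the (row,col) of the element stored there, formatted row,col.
2,7

L=11→G=11>>2=2, T=11&3=3
[1]→row 2+0=2  col 3·2+1+0=7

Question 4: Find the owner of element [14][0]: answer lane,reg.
24,2

r:14=>grp=6,rB=1  c:0=>cB=0,tig=0,lo=0
L=6*4+0=24  i=0*4+1*2+0=2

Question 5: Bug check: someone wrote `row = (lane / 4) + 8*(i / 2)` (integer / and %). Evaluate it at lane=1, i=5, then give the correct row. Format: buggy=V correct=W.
`(lane / 4) + 8*(i / 2)`[1,5]→16
lane 1→1/4=0, 1 mod 4=1
i=5  r:0+0→0  c:2·1+1+8→11
row: 16 vs 0

buggy=16 correct=0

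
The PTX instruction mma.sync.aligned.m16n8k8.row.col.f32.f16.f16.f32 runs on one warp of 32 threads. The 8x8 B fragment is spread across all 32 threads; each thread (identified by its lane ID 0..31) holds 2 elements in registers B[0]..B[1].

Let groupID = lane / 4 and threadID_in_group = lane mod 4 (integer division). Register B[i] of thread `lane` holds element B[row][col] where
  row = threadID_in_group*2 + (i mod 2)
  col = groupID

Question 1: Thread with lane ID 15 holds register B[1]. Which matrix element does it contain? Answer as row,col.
15: gid=3,tid=3
[1] (3*2+1,3) = (7,3)

7,3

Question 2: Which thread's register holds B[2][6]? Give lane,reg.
c:6=>grp=6  r:2=>tig=1,lo=0
L=6*4+1=25  i=0=0

25,0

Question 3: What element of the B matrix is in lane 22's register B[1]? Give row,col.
lane 22: g=5 (22/4), t=2 (22%4)
i=1: r=2*2+1=5, c=g=5

5,5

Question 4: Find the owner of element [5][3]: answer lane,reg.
c=3→G=3  r=5→T=2,p=1
L=3*4+2=14  i=1=1

14,1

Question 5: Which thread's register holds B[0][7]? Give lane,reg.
c=7->g=7  r=0->t=0,b0=0
L=7*4+0=28  i=0=0

28,0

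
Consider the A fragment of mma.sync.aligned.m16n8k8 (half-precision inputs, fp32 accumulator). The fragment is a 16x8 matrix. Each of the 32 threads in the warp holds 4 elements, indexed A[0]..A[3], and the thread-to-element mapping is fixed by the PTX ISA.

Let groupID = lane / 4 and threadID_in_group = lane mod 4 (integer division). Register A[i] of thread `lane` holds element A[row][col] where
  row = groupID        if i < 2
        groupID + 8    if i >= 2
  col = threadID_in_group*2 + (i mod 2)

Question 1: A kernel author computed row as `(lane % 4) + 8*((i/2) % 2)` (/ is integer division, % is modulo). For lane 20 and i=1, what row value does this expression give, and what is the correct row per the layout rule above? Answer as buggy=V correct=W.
`(lane % 4) + 8*((i/2) % 2)`[20,1]→0
20: G=5,T=0
[1] (5+0,0*2+1) = (5,1)
row: 0 vs 5

buggy=0 correct=5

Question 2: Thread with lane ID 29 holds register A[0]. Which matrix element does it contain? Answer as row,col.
7,2

29: G=7,T=1
[0] (7+0,1*2+0) = (7,2)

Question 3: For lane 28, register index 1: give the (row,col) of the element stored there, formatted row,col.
7,1

28: G=7,T=0
[1] (7+0,0*2+1) = (7,1)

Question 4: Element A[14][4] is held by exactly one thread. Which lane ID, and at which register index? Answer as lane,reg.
26,2

r=14⇒gr=6,Rb=1  c=4⇒th=2,odd=0
L=6*4+2=26  i=1*2+0=2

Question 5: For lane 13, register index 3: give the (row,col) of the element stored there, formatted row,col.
11,3

lane 13⇒13/4=3, 13 mod 4=1
i=3  r:3+8⇒11  c:2·1+1⇒3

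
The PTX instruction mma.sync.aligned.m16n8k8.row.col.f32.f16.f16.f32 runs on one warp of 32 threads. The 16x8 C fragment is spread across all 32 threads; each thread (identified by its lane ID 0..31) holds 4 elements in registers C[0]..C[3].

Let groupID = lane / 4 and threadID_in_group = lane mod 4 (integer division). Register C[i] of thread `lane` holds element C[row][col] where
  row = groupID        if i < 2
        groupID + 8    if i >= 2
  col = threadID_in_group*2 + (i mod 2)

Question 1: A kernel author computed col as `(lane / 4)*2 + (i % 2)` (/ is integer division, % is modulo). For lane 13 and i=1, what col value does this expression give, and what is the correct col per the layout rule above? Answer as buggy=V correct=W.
buggy=7 correct=3

`(lane / 4)*2 + (i % 2)`[13,1]⇒7
L=13⇒gr=13>>2=3, th=13&3=1
[1]⇒row 3+0=3  col 1·2+1=3
col: 7 vs 3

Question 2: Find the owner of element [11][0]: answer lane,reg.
12,2

r=11⇒gr=3,Rb=1  c=0⇒th=0,odd=0
L=3*4+0=12  i=1*2+0=2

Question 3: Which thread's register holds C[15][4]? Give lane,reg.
30,2

r=15⇒gr=7,Rb=1  c=4⇒th=2,odd=0
L=7*4+2=30  i=1*2+0=2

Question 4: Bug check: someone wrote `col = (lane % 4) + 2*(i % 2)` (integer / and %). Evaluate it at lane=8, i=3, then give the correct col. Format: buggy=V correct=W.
`(lane % 4) + 2*(i % 2)`[8,3]→2
lane 8→8/4=2, 8 mod 4=0
i=3  r:2+8→10  c:2·0+1→1
col: 2 vs 1

buggy=2 correct=1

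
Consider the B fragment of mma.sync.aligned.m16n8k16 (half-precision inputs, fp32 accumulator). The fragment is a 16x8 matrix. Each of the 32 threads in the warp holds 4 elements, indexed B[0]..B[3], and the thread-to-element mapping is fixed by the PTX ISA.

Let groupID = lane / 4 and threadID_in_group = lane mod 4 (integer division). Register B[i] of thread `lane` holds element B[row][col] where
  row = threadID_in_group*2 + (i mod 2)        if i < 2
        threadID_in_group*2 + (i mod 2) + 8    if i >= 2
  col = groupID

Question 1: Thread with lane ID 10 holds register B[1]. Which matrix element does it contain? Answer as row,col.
lane 10=>10/4=2, 10 mod 4=2
i=1  r:2·2+1+0=>5  c:2

5,2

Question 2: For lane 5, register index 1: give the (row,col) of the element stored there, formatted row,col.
3,1

L=5→G=5>>2=1, T=5&3=1
[1]→row 1·2+1+0=3  col G=1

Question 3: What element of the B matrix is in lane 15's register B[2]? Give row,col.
L=15→G=15>>2=3, T=15&3=3
[2]→row 3·2+0+8=14  col G=3

14,3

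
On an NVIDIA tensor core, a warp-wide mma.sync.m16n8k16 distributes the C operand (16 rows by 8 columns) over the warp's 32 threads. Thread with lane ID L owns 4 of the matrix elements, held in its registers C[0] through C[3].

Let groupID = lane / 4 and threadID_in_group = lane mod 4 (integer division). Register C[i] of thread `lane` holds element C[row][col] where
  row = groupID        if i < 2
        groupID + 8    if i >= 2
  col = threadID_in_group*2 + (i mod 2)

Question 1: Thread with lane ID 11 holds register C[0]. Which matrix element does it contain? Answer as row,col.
2,6

11: gid=2,tid=3
[0] (2+0,3*2+0) = (2,6)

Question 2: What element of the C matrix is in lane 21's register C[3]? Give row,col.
lane 21: gid=5 (21/4), tid=1 (21%4)
i=3: r=5+8=13, c=1*2+1=3

13,3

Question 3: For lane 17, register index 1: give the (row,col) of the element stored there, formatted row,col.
4,3

lane 17->17/4=4, 17 mod 4=1
i=1  r:4+0->4  c:2·1+1->3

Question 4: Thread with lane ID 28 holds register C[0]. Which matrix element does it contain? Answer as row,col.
7,0

L=28⇒gr=28>>2=7, th=28&3=0
[0]⇒row 7+0=7  col 0·2+0=0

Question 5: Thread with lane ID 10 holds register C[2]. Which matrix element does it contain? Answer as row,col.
10,4

L=10->gid=10>>2=2, tid=10&3=2
[2]->row 2+8=10  col 2·2+0=4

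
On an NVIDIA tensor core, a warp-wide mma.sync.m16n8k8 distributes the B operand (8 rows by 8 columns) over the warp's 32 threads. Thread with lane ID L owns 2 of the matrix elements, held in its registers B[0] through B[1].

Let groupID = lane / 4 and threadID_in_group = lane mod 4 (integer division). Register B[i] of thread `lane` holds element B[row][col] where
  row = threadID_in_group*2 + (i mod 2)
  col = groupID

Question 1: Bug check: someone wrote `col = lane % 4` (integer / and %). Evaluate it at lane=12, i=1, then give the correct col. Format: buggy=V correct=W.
buggy=0 correct=3

`lane % 4`[12,1]->0
L=12->g=12>>2=3, t=12&3=0
[1]->row 0·2+1=1  col g=3
col: 0 vs 3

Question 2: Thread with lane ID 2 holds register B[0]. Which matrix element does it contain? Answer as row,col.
lane 2: G=0 (2/4), T=2 (2%4)
i=0: r=2*2+0=4, c=G=0

4,0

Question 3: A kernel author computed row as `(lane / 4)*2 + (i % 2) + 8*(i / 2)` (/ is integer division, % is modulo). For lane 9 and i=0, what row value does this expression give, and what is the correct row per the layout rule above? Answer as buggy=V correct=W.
`(lane / 4)*2 + (i % 2) + 8*(i / 2)`[9,0]=>4
lane 9=>9/4=2, 9 mod 4=1
i=0  r:2·1+0=>2  c:2
row: 4 vs 2

buggy=4 correct=2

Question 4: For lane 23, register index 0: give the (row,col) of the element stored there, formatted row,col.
6,5

lane 23→23/4=5, 23 mod 4=3
i=0  r:2·3+0→6  c:5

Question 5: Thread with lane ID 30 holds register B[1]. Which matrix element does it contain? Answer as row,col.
lane 30⇒30/4=7, 30 mod 4=2
i=1  r:2·2+1⇒5  c:7

5,7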